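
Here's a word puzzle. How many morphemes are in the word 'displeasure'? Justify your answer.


Decomposition: dis- (prefix) + please (root) + -ure (suffix) = 3 morpheme(s)

3 morphemes


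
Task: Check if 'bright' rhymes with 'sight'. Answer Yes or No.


Rime (stressed vowel + following sounds) of 'bright': -ight = /aɪt/
Rime of 'sight': -ight = /aɪt/
/aɪt/ and /aɪt/ are the same ending sound, so the words rhyme.

Yes


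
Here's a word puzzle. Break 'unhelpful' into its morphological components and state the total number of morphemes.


Step 1: Identify prefix: 'un' (meaning: not/reverse)
Step 2: Identify root: 'help'
Step 3: Identify suffix(es): 'ful'
Decomposition: un- (prefix: not/reverse) + help (root) + -ful (suffix: full of)
Total morphemes: 3

3 morphemes (un- (prefix: not/reverse) + help (root) + -ful (suffix: full of))


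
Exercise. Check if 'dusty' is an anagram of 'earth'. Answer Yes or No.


Sorted letters of 'dusty': 'dstuy'
Sorted letters of 'earth': 'aehrt'
They do not match.

No


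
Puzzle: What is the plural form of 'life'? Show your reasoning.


Apply rule: Change -fe to -ves. 'life' becomes 'lives'.

lives


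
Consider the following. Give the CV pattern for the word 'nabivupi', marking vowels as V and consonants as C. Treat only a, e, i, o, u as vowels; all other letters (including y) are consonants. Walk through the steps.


Letter mapping: n = C, a = V, b = C, i = V, v = C, u = V, p = C, i = V.

CVCVCVCV


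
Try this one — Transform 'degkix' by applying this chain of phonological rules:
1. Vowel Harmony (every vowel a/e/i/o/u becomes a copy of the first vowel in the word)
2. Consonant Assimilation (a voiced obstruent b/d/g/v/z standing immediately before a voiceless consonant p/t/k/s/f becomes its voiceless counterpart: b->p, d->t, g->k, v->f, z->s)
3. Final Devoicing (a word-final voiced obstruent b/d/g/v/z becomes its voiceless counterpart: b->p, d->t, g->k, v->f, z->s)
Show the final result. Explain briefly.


Starting form: 'degkix'
Rule 1: Vowel Harmony: all vowels become 'e' (matching first vowel). 'degkix' -> 'degkex'
Rule 2: Consonant Assimilation: voiced obstruent before voiceless consonant becomes voiceless ('gk' -> 'kk'). 'degkex' -> 'dekkex'
Rule 3: Final Devoicing: final consonant 'x' is not one of the voiced obstruents b/d/g/v/z. No change.
Final form: 'dekkex'

dekkex


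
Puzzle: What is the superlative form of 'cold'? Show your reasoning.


Apply superlative formation (add -est): 'cold' -> 'coldest'.

coldest


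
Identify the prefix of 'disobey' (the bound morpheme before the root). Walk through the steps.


The word 'disobey' = 'dis' (prefix) + 'obey' (root). The prefix is 'dis'.

dis


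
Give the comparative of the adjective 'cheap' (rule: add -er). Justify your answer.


Apply comparative formation (add -er): 'cheap' -> 'cheaper'.

cheaper


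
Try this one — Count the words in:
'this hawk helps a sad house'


Split into words: this | hawk | helps | a | sad | house = 6 words.

6


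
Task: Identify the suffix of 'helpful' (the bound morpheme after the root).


The word 'helpful' = 'help' (root) + '-ful' (suffix). The suffix is '-ful'.

ful


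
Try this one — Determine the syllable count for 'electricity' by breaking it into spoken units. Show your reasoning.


Break 'electricity' into syllables: e-lec-tric-i-ty -> e | lec | tric | i | ty = 5 syllables

5 syllables


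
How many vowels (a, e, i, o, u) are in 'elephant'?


Vowels in 'elephant': e, e, a = 3 vowels.

3


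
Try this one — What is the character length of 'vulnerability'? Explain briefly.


Spell out 'vulnerability' and number each letter: v(1), u(2), l(3), n(4), e(5), r(6), a(7), b(8), i(9), l(10), i(11), t(12), y(13). Total: 13 letters.

13


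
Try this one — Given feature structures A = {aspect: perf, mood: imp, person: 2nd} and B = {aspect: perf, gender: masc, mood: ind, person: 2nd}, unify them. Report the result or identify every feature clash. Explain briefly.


Compare features:
aspect: A=perf vs B=perf -> unified: perf
gender: A=_ vs B=masc -> unified: masc
mood: A=imp vs B=ind -> CLASH
person: A=2nd vs B=2nd -> unified: 2nd
Clash detected on feature 'mood' (imp vs ind); unification fails.

CLASH on 'mood' (imp vs ind)


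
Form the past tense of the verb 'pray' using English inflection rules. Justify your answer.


Apply rule: Add -ed. 'pray' becomes 'prayed'.

prayed


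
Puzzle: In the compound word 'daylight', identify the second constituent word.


Split 'daylight' into 'day' + 'light'. The second part is 'light'.

light


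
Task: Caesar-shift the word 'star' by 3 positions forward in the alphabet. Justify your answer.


Shift each letter by 3: s -> v, t -> w, a -> d, r -> u. Result: 'vwdu'.

vwdu


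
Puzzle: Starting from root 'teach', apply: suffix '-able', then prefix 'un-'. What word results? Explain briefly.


Step 1: Add suffix '-able' to 'teach' = 'teachable'
Step 2: Add prefix 'un-' to 'teachable' = 'unteachable'

unteachable


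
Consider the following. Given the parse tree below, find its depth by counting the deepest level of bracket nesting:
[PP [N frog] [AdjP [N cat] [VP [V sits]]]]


Count bracket nesting levels:
'[' at pos 0: depth = 1
'[' at pos 4: depth = 2
'[' at pos 13: depth = 2
'[' at pos 19: depth = 3
'[' at pos 27: depth = 3
'[' at pos 31: depth = 4
Maximum depth reached: 4

4


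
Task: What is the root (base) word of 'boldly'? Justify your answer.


Remove suffix '-ly' from 'boldly' to get root 'bold'.

bold


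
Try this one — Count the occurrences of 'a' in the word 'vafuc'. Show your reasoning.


Letter 'a' in 'vafuc': found at position(s) 2 = 1 occurrence(s).

1


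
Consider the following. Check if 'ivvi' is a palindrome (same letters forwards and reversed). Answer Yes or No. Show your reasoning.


Forward: 'ivvi'
Reversed: 'ivvi'
They are identical.

Yes


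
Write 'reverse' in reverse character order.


Reverse 'reverse' character by character: 'esrever'.

esrever


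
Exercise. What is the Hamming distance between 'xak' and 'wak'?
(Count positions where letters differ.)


Alignment:
Position 1: 'x' vs 'w' = DIFFER
Position 2: 'a' vs 'a' = match
Position 3: 'k' vs 'k' = match
Total differences: 1

1


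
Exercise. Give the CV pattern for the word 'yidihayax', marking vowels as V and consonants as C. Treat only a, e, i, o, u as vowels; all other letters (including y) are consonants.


Letter mapping: y = C, i = V, d = C, i = V, h = C, a = V, y = C, a = V, x = C.

CVCVCVCVC


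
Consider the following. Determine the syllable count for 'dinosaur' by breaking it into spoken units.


Break 'dinosaur' into syllables: di-no-saur -> di | no | saur = 3 syllables

3 syllables


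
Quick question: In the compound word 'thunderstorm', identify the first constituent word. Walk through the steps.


Split 'thunderstorm' into 'thunder' + 'storm'. The first part is 'thunder'.

thunder


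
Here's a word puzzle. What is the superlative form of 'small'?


Apply superlative formation (add -est): 'small' -> 'smallest'.

smallest


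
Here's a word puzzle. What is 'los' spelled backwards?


Reverse 'los' character by character: 'sol'.

sol


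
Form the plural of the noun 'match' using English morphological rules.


Apply rule: Add -es (sibilant/fricative ending). 'match' becomes 'matches'.

matches


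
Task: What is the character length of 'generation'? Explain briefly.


Spell out 'generation' and number each letter: g(1), e(2), n(3), e(4), r(5), a(6), t(7), i(8), o(9), n(10). Total: 10 letters.

10


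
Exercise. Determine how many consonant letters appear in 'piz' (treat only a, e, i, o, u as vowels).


Consonants in 'piz': p, z = 2 consonants.

2


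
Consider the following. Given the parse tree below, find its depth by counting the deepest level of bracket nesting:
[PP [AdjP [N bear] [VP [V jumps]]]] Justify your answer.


Count bracket nesting levels:
'[' at pos 0: depth = 1
'[' at pos 4: depth = 2
'[' at pos 10: depth = 3
'[' at pos 19: depth = 3
'[' at pos 23: depth = 4
Maximum depth reached: 4

4


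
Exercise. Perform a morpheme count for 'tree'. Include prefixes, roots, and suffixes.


Decomposition: tree (free morpheme) = 1 morpheme(s)

1 morphemes


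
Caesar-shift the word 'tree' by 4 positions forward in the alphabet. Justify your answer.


Shift each letter by 4: t -> x, r -> v, e -> i, e -> i. Result: 'xvii'.

xvii


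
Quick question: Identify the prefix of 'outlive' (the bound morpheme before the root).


The word 'outlive' = 'out' (prefix) + 'live' (root). The prefix is 'out'.

out


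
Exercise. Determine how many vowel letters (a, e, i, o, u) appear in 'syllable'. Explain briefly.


Vowels in 'syllable': a, e = 2 vowels.

2


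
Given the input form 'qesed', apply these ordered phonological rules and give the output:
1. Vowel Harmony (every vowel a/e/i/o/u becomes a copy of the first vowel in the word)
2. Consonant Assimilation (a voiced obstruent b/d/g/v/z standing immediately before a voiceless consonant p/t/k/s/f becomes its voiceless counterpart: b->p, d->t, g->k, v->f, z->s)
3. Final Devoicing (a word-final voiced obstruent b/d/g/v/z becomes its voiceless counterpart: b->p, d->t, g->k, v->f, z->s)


Starting form: 'qesed'
Rule 1: Vowel Harmony: all vowels already match. No change.
Rule 2: Consonant Assimilation: no voiced obstruent (b/d/g/v/z) stands immediately before a voiceless consonant (p/t/k/s/f). No change.
Rule 3: Final Devoicing: word-final voiced obstruent 'd' becomes voiceless 't'. 'qesed' -> 'qeset'
Final form: 'qeset'

qeset


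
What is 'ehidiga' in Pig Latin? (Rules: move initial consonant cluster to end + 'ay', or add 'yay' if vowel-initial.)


'ehidiga' starts with a vowel, so add 'yay': 'ehidigayay'.

ehidigayay


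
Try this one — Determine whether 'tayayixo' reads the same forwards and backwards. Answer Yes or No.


Forward: 'tayayixo'
Reversed: 'oxiyayat'
They differ.

No


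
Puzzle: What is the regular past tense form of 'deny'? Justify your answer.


Apply rule: Change -y to -ied. 'deny' becomes 'denied'.

denied


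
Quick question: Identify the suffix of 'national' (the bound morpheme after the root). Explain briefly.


The word 'national' = 'nation' (root) + '-al' (suffix). The suffix is '-al'.

al


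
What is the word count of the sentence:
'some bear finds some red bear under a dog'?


Split into words: some | bear | finds | some | red | bear | under | a | dog = 9 words.

9


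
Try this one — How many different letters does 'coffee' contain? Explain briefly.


Unique letters in 'coffee': {c, e, f, o} = 4 distinct letters.

4


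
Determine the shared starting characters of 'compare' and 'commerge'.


Compare from the start: 3 characters match: 'com'. Mismatch at position 4: 'p' vs 'm'.

com


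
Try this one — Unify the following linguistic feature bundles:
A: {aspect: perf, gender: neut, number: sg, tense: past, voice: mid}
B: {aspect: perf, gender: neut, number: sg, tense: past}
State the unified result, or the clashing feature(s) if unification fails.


Compare features:
aspect: A=perf vs B=perf -> unified: perf
gender: A=neut vs B=neut -> unified: neut
number: A=sg vs B=sg -> unified: sg
tense: A=past vs B=past -> unified: past
voice: A=mid vs B=_ -> unified: mid
No clashes found.

Unified: {aspect: perf, gender: neut, number: sg, tense: past, voice: mid}


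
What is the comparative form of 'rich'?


Apply comparative formation (add -er): 'rich' -> 'richer'.

richer


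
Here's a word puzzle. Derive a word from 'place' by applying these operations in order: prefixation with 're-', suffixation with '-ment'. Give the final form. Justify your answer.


Step 1: Add prefix 're-' to 'place' = 'replace'
Step 2: Add suffix '-ment' to 'replace' = 'replacement'

replacement


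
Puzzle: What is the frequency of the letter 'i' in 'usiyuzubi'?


Letter 'i' in 'usiyuzubi': found at position(s) 3, 9 = 2 occurrence(s).

2


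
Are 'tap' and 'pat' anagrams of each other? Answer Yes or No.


Sorted letters of 'tap': 'apt'
Sorted letters of 'pat': 'apt'
They match.

Yes


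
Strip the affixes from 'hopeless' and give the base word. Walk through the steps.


Remove suffix '-less' from 'hopeless' to get root 'hope'.

hope


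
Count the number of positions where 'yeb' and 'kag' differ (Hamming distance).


Alignment:
Position 1: 'y' vs 'k' = DIFFER
Position 2: 'e' vs 'a' = DIFFER
Position 3: 'b' vs 'g' = DIFFER
Total differences: 3

3


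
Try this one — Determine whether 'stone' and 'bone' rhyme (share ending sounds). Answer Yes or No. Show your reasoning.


Rime (stressed vowel + following sounds) of 'stone': -one = /oʊn/
Rime of 'bone': -one = /oʊn/
/oʊn/ and /oʊn/ are the same ending sound, so the words rhyme.

Yes


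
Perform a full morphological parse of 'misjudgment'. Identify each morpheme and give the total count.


Step 1: Identify prefix: 'mis' (meaning: wrongly)
Step 2: Identify root: 'judge'
Step 3: Identify suffix(es): 'ment'
Decomposition: mis- (prefix: wrongly) + judge (root) + -ment (suffix: action/result)
Total morphemes: 3

3 morphemes (mis- (prefix: wrongly) + judge (root) + -ment (suffix: action/result))


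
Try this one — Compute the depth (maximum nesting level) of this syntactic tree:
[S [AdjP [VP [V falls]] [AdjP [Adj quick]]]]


Count bracket nesting levels:
'[' at pos 0: depth = 1
'[' at pos 3: depth = 2
'[' at pos 9: depth = 3
'[' at pos 13: depth = 4
'[' at pos 24: depth = 3
'[' at pos 30: depth = 4
Maximum depth reached: 4

4


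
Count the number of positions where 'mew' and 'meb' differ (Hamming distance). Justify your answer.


Alignment:
Position 1: 'm' vs 'm' = match
Position 2: 'e' vs 'e' = match
Position 3: 'w' vs 'b' = DIFFER
Total differences: 1

1


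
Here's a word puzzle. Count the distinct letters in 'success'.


Unique letters in 'success': {c, e, s, u} = 4 distinct letters.

4


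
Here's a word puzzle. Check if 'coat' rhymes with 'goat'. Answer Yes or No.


Rime (stressed vowel + following sounds) of 'coat': -oat = /oʊt/
Rime of 'goat': -oat = /oʊt/
/oʊt/ and /oʊt/ are the same ending sound, so the words rhyme.

Yes


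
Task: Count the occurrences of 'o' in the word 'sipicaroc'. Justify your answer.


Letter 'o' in 'sipicaroc': found at position(s) 8 = 1 occurrence(s).

1


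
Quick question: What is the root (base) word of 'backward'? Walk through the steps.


Remove suffix '-ward' from 'backward' to get root 'back'.

back


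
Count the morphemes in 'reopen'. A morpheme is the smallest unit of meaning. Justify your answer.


Decomposition: re- (prefix) + open (root) = 2 morpheme(s)

2 morphemes


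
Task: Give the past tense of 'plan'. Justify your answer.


Apply rule: Double final consonant and add -ed. 'plan' becomes 'planned'.

planned


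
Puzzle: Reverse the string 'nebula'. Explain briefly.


Reverse 'nebula' character by character: 'aluben'.

aluben


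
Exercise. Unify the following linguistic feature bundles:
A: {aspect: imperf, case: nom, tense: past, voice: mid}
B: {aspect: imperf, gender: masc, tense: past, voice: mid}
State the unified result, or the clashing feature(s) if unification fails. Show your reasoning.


Compare features:
aspect: A=imperf vs B=imperf -> unified: imperf
case: A=nom vs B=_ -> unified: nom
gender: A=_ vs B=masc -> unified: masc
tense: A=past vs B=past -> unified: past
voice: A=mid vs B=mid -> unified: mid
No clashes found.

Unified: {aspect: imperf, case: nom, gender: masc, tense: past, voice: mid}


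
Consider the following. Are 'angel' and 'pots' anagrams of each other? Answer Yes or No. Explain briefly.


Sorted letters of 'angel': 'aegln'
Sorted letters of 'pots': 'opst'
They do not match.

No


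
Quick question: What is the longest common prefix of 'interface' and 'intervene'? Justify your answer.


Compare from the start: 5 characters match: 'inter'. Mismatch at position 6: 'f' vs 'v'.

inter


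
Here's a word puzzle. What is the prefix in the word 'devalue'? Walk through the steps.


The word 'devalue' = 'de' (prefix) + 'value' (root). The prefix is 'de'.

de


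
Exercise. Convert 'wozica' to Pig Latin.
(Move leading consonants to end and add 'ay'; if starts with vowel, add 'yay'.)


'wozica': move consonant cluster 'w' to end and add 'ay': 'ozicaway'.

ozicaway


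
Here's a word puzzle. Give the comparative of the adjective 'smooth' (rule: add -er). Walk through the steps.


Apply comparative formation (add -er): 'smooth' -> 'smoother'.

smoother


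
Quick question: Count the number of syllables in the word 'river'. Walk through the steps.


Break 'river' into syllables: riv-er -> riv | er = 2 syllables

2 syllables


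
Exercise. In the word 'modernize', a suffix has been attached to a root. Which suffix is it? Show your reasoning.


The word 'modernize' = 'modern' (root) + '-ize' (suffix). The suffix is '-ize'.

ize


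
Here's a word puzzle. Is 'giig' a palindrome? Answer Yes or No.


Forward: 'giig'
Reversed: 'giig'
They are identical.

Yes


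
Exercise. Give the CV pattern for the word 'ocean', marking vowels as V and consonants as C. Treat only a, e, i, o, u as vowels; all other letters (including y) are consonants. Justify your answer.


Letter mapping: o = V, c = C, e = V, a = V, n = C.

VCVVC


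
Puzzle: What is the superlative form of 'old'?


Apply superlative formation (add -est): 'old' -> 'oldest'.

oldest


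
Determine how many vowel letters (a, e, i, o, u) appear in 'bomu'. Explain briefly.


Vowels in 'bomu': o, u = 2 vowels.

2


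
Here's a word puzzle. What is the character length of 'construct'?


Spell out 'construct' and number each letter: c(1), o(2), n(3), s(4), t(5), r(6), u(7), c(8), t(9). Total: 9 letters.

9


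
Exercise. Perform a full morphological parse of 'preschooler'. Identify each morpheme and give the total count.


Step 1: Identify prefix: 'pre' (meaning: before)
Step 2: Identify root: 'school'
Step 3: Identify suffix(es): 'er'
Decomposition: pre- (prefix: before) + school (root) + -er (suffix: one who)
Total morphemes: 3

3 morphemes (pre- (prefix: before) + school (root) + -er (suffix: one who))


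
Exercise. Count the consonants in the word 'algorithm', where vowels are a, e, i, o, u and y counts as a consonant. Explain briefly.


Consonants in 'algorithm': l, g, r, t, h, m = 6 consonants.

6


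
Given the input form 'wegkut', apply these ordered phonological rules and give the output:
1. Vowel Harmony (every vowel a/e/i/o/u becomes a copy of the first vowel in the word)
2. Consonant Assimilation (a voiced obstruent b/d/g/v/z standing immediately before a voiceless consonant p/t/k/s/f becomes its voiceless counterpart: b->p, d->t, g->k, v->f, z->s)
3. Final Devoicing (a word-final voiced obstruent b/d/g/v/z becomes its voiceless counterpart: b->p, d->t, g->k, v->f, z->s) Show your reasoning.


Starting form: 'wegkut'
Rule 1: Vowel Harmony: all vowels become 'e' (matching first vowel). 'wegkut' -> 'wegket'
Rule 2: Consonant Assimilation: voiced obstruent before voiceless consonant becomes voiceless ('gk' -> 'kk'). 'wegket' -> 'wekket'
Rule 3: Final Devoicing: final consonant 't' is not one of the voiced obstruents b/d/g/v/z. No change.
Final form: 'wekket'

wekket


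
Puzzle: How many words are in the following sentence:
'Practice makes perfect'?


Split into words: Practice | makes | perfect = 3 words.

3


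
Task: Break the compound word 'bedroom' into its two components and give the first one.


Split 'bedroom' into 'bed' + 'room'. The first part is 'bed'.

bed


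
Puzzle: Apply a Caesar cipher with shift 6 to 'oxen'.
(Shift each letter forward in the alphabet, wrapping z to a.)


Shift each letter by 6: o -> u, x -> d, e -> k, n -> t. Result: 'udkt'.

udkt


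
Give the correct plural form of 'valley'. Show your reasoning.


Apply rule: Add -s. 'valley' becomes 'valleys'.

valleys


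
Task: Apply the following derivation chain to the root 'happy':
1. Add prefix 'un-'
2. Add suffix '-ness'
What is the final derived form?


Step 1: Add prefix 'un-' to 'happy' = 'unhappy'
Step 2: Add suffix '-ness' to 'unhappy' = 'unhappiness'

unhappiness


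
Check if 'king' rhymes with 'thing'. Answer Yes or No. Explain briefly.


Rime (stressed vowel + following sounds) of 'king': -ing = /ɪŋ/
Rime of 'thing': -ing = /ɪŋ/
/ɪŋ/ and /ɪŋ/ are the same ending sound, so the words rhyme.

Yes


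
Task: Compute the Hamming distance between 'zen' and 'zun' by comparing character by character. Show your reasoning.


Alignment:
Position 1: 'z' vs 'z' = match
Position 2: 'e' vs 'u' = DIFFER
Position 3: 'n' vs 'n' = match
Total differences: 1

1


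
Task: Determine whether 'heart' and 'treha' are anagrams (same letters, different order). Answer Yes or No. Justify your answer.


Sorted letters of 'heart': 'aehrt'
Sorted letters of 'treha': 'aehrt'
They match.

Yes


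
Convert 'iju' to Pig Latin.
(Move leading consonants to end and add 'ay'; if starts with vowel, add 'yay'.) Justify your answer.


'iju' starts with a vowel, so add 'yay': 'ijuyay'.

ijuyay


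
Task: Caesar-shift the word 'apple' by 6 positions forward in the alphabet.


Shift each letter by 6: a -> g, p -> v, p -> v, l -> r, e -> k. Result: 'gvvrk'.

gvvrk


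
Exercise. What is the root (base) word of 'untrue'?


Remove prefix 'un' from 'untrue' to get root 'true'.

true


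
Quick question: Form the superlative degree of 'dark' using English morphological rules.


Apply superlative formation (add -est): 'dark' -> 'darkest'.

darkest


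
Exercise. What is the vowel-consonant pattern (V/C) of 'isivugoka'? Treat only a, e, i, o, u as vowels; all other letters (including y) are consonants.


Letter mapping: i = V, s = C, i = V, v = C, u = V, g = C, o = V, k = C, a = V.

VCVCVCVCV


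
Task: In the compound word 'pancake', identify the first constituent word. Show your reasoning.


Split 'pancake' into 'pan' + 'cake'. The first part is 'pan'.

pan


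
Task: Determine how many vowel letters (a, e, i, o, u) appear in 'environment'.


Vowels in 'environment': e, i, o, e = 4 vowels.

4


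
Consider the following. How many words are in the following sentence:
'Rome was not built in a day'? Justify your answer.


Split into words: Rome | was | not | built | in | a | day = 7 words.

7


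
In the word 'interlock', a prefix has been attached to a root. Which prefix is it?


The word 'interlock' = 'inter' (prefix) + 'lock' (root). The prefix is 'inter'.

inter


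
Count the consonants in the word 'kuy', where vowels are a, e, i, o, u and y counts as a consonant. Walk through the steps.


Consonants in 'kuy': k, y = 2 consonants.

2


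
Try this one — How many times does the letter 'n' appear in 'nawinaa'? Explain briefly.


Letter 'n' in 'nawinaa': found at position(s) 1, 5 = 2 occurrence(s).

2


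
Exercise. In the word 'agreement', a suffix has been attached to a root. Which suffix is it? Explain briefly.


The word 'agreement' = 'agree' (root) + '-ment' (suffix). The suffix is '-ment'.

ment


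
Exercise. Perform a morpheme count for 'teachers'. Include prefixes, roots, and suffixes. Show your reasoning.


Decomposition: teach (root) + -er (suffix) + -s (plural) = 3 morpheme(s)

3 morphemes


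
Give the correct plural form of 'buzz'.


Apply rule: Add -es (sibilant/fricative ending). 'buzz' becomes 'buzzes'.

buzzes


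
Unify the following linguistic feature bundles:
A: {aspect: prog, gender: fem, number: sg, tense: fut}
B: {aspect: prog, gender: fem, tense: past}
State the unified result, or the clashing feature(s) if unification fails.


Compare features:
aspect: A=prog vs B=prog -> unified: prog
gender: A=fem vs B=fem -> unified: fem
number: A=sg vs B=_ -> unified: sg
tense: A=fut vs B=past -> CLASH
Clash detected on feature 'tense' (fut vs past); unification fails.

CLASH on 'tense' (fut vs past)


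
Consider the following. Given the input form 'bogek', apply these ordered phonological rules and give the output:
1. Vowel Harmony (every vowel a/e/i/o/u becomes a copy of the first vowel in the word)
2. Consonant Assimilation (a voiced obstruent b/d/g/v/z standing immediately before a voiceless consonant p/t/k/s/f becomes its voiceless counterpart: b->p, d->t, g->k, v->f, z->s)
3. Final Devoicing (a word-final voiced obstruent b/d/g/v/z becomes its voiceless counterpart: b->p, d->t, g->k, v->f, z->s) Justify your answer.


Starting form: 'bogek'
Rule 1: Vowel Harmony: all vowels become 'o' (matching first vowel). 'bogek' -> 'bogok'
Rule 2: Consonant Assimilation: no voiced obstruent (b/d/g/v/z) stands immediately before a voiceless consonant (p/t/k/s/f). No change.
Rule 3: Final Devoicing: final consonant 'k' is not one of the voiced obstruents b/d/g/v/z. No change.
Final form: 'bogok'

bogok


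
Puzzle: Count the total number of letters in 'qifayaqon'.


Spell out 'qifayaqon' and number each letter: q(1), i(2), f(3), a(4), y(5), a(6), q(7), o(8), n(9). Total: 9 letters.

9


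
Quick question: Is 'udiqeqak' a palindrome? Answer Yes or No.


Forward: 'udiqeqak'
Reversed: 'kaqeqidu'
They differ.

No


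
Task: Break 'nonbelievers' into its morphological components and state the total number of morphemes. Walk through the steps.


Step 1: Identify prefix: 'non' (meaning: not)
Step 2: Identify root: 'believe'
Step 3: Identify suffix(es): 'er, s'
Decomposition: non- (prefix: not) + believe (root) + -er (suffix: one who) + -s (plural)
Total morphemes: 4

4 morphemes (non- (prefix: not) + believe (root) + -er (suffix: one who) + -s (plural))


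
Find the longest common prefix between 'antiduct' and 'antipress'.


Compare from the start: 4 characters match: 'anti'. Mismatch at position 5: 'd' vs 'p'.

anti


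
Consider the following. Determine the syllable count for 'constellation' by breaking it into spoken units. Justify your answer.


Break 'constellation' into syllables: con-stel-la-tion -> con | stel | la | tion = 4 syllables

4 syllables


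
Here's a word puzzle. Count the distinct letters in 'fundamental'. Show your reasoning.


Unique letters in 'fundamental': {a, d, e, f, l, m, n, t, u} = 9 distinct letters.

9


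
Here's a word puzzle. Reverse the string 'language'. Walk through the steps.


Reverse 'language' character by character: 'egaugnal'.

egaugnal


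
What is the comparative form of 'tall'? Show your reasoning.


Apply comparative formation (add -er): 'tall' -> 'taller'.

taller


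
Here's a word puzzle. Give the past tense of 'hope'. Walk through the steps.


Apply rule: Add -d (word ends in -e). 'hope' becomes 'hoped'.

hoped


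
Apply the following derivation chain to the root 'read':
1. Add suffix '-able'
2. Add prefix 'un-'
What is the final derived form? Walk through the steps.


Step 1: Add suffix '-able' to 'read' = 'readable'
Step 2: Add prefix 'un-' to 'readable' = 'unreadable'

unreadable


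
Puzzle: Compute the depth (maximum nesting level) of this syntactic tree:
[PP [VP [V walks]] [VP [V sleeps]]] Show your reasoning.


Count bracket nesting levels:
'[' at pos 0: depth = 1
'[' at pos 4: depth = 2
'[' at pos 8: depth = 3
'[' at pos 19: depth = 2
'[' at pos 23: depth = 3
Maximum depth reached: 3

3


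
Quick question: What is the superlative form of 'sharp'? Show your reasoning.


Apply superlative formation (add -est): 'sharp' -> 'sharpest'.

sharpest


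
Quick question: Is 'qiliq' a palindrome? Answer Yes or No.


Forward: 'qiliq'
Reversed: 'qiliq'
They are identical.

Yes


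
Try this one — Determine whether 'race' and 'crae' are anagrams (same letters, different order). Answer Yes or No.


Sorted letters of 'race': 'acer'
Sorted letters of 'crae': 'acer'
They match.

Yes


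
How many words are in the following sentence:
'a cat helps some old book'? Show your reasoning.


Split into words: a | cat | helps | some | old | book = 6 words.

6


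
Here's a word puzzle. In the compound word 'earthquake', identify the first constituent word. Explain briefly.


Split 'earthquake' into 'earth' + 'quake'. The first part is 'earth'.

earth


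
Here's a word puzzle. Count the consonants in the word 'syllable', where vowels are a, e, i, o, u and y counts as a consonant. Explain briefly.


Consonants in 'syllable': s, y, l, l, b, l = 6 consonants.

6


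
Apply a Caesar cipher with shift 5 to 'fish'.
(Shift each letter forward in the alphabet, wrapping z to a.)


Shift each letter by 5: f -> k, i -> n, s -> x, h -> m. Result: 'knxm'.

knxm


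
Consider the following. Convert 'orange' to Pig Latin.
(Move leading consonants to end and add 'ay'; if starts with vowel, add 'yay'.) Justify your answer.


'orange' starts with a vowel, so add 'yay': 'orangeyay'.

orangeyay


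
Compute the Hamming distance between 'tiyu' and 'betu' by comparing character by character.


Alignment:
Position 1: 't' vs 'b' = DIFFER
Position 2: 'i' vs 'e' = DIFFER
Position 3: 'y' vs 't' = DIFFER
Position 4: 'u' vs 'u' = match
Total differences: 3

3


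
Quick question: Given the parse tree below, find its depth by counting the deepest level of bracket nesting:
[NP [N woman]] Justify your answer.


Count bracket nesting levels:
'[' at pos 0: depth = 1
'[' at pos 4: depth = 2
Maximum depth reached: 2

2


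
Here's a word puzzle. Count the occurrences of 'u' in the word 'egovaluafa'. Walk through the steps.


Letter 'u' in 'egovaluafa': found at position(s) 7 = 1 occurrence(s).

1


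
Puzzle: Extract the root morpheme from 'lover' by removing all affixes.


Remove suffix '-er' from 'lover' to get root 'love'.

love


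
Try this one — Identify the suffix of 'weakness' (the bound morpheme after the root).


The word 'weakness' = 'weak' (root) + '-ness' (suffix). The suffix is '-ness'.

ness


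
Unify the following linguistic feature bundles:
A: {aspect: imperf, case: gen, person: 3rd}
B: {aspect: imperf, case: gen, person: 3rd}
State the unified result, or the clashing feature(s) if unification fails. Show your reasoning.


Compare features:
aspect: A=imperf vs B=imperf -> unified: imperf
case: A=gen vs B=gen -> unified: gen
person: A=3rd vs B=3rd -> unified: 3rd
No clashes found.

Unified: {aspect: imperf, case: gen, person: 3rd}


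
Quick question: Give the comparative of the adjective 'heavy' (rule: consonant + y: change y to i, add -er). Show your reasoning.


Apply comparative formation (consonant + y: change y to i, add -er): 'heavy' -> 'heavier'.

heavier


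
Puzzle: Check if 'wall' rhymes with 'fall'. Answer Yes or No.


Rime (stressed vowel + following sounds) of 'wall': -all = /ɔːl/
Rime of 'fall': -all = /ɔːl/
/ɔːl/ and /ɔːl/ are the same ending sound, so the words rhyme.

Yes


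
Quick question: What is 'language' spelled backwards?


Reverse 'language' character by character: 'egaugnal'.

egaugnal


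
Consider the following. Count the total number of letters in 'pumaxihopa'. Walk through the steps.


Spell out 'pumaxihopa' and number each letter: p(1), u(2), m(3), a(4), x(5), i(6), h(7), o(8), p(9), a(10). Total: 10 letters.

10


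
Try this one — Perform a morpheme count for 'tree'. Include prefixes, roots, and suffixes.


Decomposition: tree (free morpheme) = 1 morpheme(s)

1 morphemes


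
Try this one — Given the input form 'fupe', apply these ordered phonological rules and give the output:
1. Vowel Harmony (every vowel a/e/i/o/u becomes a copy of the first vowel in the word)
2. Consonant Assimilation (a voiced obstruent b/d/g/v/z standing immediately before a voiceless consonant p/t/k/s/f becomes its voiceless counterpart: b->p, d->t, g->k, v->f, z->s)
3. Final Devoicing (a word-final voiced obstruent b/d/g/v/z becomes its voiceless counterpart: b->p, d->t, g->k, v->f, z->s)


Starting form: 'fupe'
Rule 1: Vowel Harmony: all vowels become 'u' (matching first vowel). 'fupe' -> 'fupu'
Rule 2: Consonant Assimilation: no voiced obstruent (b/d/g/v/z) stands immediately before a voiceless consonant (p/t/k/s/f). No change.
Rule 3: Final Devoicing: the word ends in the vowel 'u', not a consonant. No change.
Final form: 'fupu'

fupu


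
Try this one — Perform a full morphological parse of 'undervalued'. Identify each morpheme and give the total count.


Step 1: Identify prefix: 'under' (meaning: beneath/insufficient)
Step 2: Identify root: 'value'
Step 3: Identify suffix(es): 'ed'
Decomposition: under- (prefix: beneath/insufficient) + value (root) + -ed (suffix: past)
Total morphemes: 3

3 morphemes (under- (prefix: beneath/insufficient) + value (root) + -ed (suffix: past))


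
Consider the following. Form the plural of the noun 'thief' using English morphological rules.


Apply rule: Change -f to -ves. 'thief' becomes 'thieves'.

thieves


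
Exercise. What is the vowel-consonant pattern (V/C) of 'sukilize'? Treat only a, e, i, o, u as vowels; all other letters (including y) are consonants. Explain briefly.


Letter mapping: s = C, u = V, k = C, i = V, l = C, i = V, z = C, e = V.

CVCVCVCV


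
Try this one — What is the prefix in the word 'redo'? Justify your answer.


The word 'redo' = 're' (prefix) + 'do' (root). The prefix is 're'.

re


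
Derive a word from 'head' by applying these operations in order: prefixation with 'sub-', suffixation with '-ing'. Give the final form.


Step 1: Add prefix 'sub-' to 'head' = 'subhead'
Step 2: Add suffix '-ing' to 'subhead' = 'subheading'

subheading


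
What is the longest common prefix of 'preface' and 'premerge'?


Compare from the start: 3 characters match: 'pre'. Mismatch at position 4: 'f' vs 'm'.

pre


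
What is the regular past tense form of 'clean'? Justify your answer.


Apply rule: Add -ed. 'clean' becomes 'cleaned'.

cleaned


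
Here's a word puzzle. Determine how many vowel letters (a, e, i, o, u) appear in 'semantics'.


Vowels in 'semantics': e, a, i = 3 vowels.

3


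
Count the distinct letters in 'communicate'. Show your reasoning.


Unique letters in 'communicate': {a, c, e, i, m, n, o, t, u} = 9 distinct letters.

9


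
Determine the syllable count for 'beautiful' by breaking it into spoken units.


Break 'beautiful' into syllables: beau-ti-ful -> beau | ti | ful = 3 syllables

3 syllables


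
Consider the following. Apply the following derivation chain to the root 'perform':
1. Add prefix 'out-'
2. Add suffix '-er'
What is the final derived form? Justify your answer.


Step 1: Add prefix 'out-' to 'perform' = 'outperform'
Step 2: Add suffix '-er' to 'outperform' = 'outperformer'

outperformer


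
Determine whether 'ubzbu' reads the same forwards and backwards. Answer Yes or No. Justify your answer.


Forward: 'ubzbu'
Reversed: 'ubzbu'
They are identical.

Yes


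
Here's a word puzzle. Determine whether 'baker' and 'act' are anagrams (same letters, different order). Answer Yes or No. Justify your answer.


Sorted letters of 'baker': 'abekr'
Sorted letters of 'act': 'act'
They do not match.

No


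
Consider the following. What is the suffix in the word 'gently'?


The word 'gently' = 'gentle' (root) + '-ly' (suffix). The suffix is '-ly'.

ly


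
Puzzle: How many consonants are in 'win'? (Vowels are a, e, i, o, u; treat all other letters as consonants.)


Consonants in 'win': w, n = 2 consonants.

2


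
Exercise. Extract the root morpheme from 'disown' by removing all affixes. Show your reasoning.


Remove prefix 'dis' from 'disown' to get root 'own'.

own


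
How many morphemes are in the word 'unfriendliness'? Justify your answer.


Decomposition: un- (prefix) + friend (root) + -ly (suffix) + -ness (suffix) = 4 morpheme(s)

4 morphemes


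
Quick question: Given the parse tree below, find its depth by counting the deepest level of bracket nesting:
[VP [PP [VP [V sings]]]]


Count bracket nesting levels:
'[' at pos 0: depth = 1
'[' at pos 4: depth = 2
'[' at pos 8: depth = 3
'[' at pos 12: depth = 4
Maximum depth reached: 4

4


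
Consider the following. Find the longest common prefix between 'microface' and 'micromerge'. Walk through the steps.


Compare from the start: 5 characters match: 'micro'. Mismatch at position 6: 'f' vs 'm'.

micro


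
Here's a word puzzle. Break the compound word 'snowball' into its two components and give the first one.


Split 'snowball' into 'snow' + 'ball'. The first part is 'snow'.

snow


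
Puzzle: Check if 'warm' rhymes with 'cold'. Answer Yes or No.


Rime (stressed vowel + following sounds) of 'warm': -arm = /ɔːrm/
Rime of 'cold': -old = /oʊld/
/ɔːrm/ and /oʊld/ are different ending sounds, so the words do not rhyme.

No


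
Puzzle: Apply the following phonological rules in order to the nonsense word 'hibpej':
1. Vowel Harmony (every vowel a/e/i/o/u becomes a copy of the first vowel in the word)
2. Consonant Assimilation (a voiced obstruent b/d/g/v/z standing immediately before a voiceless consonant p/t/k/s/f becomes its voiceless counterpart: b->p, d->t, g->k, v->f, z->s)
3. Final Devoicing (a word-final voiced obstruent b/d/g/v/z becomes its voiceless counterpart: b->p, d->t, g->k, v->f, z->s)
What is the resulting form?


Starting form: 'hibpej'
Rule 1: Vowel Harmony: all vowels become 'i' (matching first vowel). 'hibpej' -> 'hibpij'
Rule 2: Consonant Assimilation: voiced obstruent before voiceless consonant becomes voiceless ('bp' -> 'pp'). 'hibpij' -> 'hippij'
Rule 3: Final Devoicing: final consonant 'j' is not one of the voiced obstruents b/d/g/v/z. No change.
Final form: 'hippij'

hippij


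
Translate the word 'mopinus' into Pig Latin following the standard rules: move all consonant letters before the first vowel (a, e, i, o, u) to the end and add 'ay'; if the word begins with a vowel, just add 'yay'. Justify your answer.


'mopinus': move consonant cluster 'm' to end and add 'ay': 'opinusmay'.

opinusmay


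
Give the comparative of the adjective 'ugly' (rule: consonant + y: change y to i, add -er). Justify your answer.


Apply comparative formation (consonant + y: change y to i, add -er): 'ugly' -> 'uglier'.

uglier


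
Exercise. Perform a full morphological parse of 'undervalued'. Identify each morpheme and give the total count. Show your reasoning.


Step 1: Identify prefix: 'under' (meaning: beneath/insufficient)
Step 2: Identify root: 'value'
Step 3: Identify suffix(es): 'ed'
Decomposition: under- (prefix: beneath/insufficient) + value (root) + -ed (suffix: past)
Total morphemes: 3

3 morphemes (under- (prefix: beneath/insufficient) + value (root) + -ed (suffix: past))


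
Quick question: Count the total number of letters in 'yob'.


Spell out 'yob' and number each letter: y(1), o(2), b(3). Total: 3 letters.

3


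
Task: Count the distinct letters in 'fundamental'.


Unique letters in 'fundamental': {a, d, e, f, l, m, n, t, u} = 9 distinct letters.

9


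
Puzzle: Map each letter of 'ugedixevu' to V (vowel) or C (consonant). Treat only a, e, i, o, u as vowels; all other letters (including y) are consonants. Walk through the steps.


Letter mapping: u = V, g = C, e = V, d = C, i = V, x = C, e = V, v = C, u = V.

VCVCVCVCV


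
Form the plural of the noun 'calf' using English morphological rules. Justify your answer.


Apply rule: Change -f to -ves. 'calf' becomes 'calves'.

calves
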